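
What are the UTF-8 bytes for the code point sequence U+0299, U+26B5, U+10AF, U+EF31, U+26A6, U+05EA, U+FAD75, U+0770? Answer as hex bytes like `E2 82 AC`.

U+0299: 2-byte form → CA 99.
U+26B5: 3-byte form → E2 9A B5.
U+10AF: 3-byte form → E1 82 AF.
U+EF31: 3-byte form → EE BC B1.
U+26A6: 3-byte form → E2 9A A6.
U+05EA: 2-byte form → D7 AA.
U+FAD75: 4-byte form → F3 BA B5 B5.
U+0770: 2-byte form → DD B0.
Concatenated (22 bytes): CA 99 E2 9A B5 E1 82 AF EE BC B1 E2 9A A6 D7 AA F3 BA B5 B5 DD B0.

CA 99 E2 9A B5 E1 82 AF EE BC B1 E2 9A A6 D7 AA F3 BA B5 B5 DD B0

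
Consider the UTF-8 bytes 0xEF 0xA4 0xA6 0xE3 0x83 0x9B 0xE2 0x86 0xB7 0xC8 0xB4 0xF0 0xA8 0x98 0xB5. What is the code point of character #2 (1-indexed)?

Offset 0: leading byte 0xEF = 11101111 → 3-byte char #1 = EF A4 A6.
Offset 3: leading byte 0xE3 = 11100011 → 3-byte char #2 = E3 83 9B.
Leading byte 0xE3 = 11100011 matches 1110xxxx → 3-byte sequence.
Byte 1: 0xE3 = 11100011, payload 0011 (4 bits).
Byte 2: 0x83 = 10000011 (10xxxxxx ✓), payload 000011.
Byte 3: 0x9B = 10011011 (10xxxxxx ✓), payload 011011.
Concatenate: 0011000011011011 = 0x30DB (16 bits → U+30DB).

U+30DB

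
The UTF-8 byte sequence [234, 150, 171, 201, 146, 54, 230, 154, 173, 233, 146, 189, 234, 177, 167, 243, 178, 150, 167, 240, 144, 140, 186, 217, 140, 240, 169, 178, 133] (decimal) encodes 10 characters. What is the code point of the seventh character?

Offset 0: leading byte 0xEA = 11101010 → 3-byte char #1 = EA 96 AB.
Offset 3: leading byte 0xC9 = 11001001 → 2-byte char #2 = C9 92.
Offset 5: leading byte 0x36 = 00110110 → 1-byte char #3 = 36.
Offset 6: leading byte 0xE6 = 11100110 → 3-byte char #4 = E6 9A AD.
Offset 9: leading byte 0xE9 = 11101001 → 3-byte char #5 = E9 92 BD.
Offset 12: leading byte 0xEA = 11101010 → 3-byte char #6 = EA B1 A7.
Offset 15: leading byte 0xF3 = 11110011 → 4-byte char #7 = F3 B2 96 A7.
Leading byte 0xF3 = 11110011 matches 11110xxx → 4-byte sequence.
Byte 1: 0xF3 = 11110011, payload 011 (3 bits).
Byte 2: 0xB2 = 10110010 (10xxxxxx ✓), payload 110010.
Byte 3: 0x96 = 10010110 (10xxxxxx ✓), payload 010110.
Byte 4: 0xA7 = 10100111 (10xxxxxx ✓), payload 100111.
Concatenate: 011110010010110100111 = 0xF25A7 (21 bits → U+F25A7).

U+F25A7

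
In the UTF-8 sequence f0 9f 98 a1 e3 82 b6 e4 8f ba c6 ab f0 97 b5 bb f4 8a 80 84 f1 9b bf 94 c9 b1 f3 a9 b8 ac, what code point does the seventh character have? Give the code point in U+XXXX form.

Offset 0: leading byte 0xF0 = 11110000 → 4-byte char #1 = F0 9F 98 A1.
Offset 4: leading byte 0xE3 = 11100011 → 3-byte char #2 = E3 82 B6.
Offset 7: leading byte 0xE4 = 11100100 → 3-byte char #3 = E4 8F BA.
Offset 10: leading byte 0xC6 = 11000110 → 2-byte char #4 = C6 AB.
Offset 12: leading byte 0xF0 = 11110000 → 4-byte char #5 = F0 97 B5 BB.
Offset 16: leading byte 0xF4 = 11110100 → 4-byte char #6 = F4 8A 80 84.
Offset 20: leading byte 0xF1 = 11110001 → 4-byte char #7 = F1 9B BF 94.
Leading byte 0xF1 = 11110001 matches 11110xxx → 4-byte sequence.
Byte 1: 0xF1 = 11110001, payload 001 (3 bits).
Byte 2: 0x9B = 10011011 (10xxxxxx ✓), payload 011011.
Byte 3: 0xBF = 10111111 (10xxxxxx ✓), payload 111111.
Byte 4: 0x94 = 10010100 (10xxxxxx ✓), payload 010100.
Concatenate: 001011011111111010100 = 0x5BFD4 (21 bits → U+5BFD4).

U+5BFD4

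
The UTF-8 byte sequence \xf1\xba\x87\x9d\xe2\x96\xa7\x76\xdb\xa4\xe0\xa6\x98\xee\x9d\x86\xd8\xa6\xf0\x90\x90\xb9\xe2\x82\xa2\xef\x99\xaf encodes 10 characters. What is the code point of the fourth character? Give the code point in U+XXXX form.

U+06E4

Offset 0: leading byte 0xF1 = 11110001 → 4-byte char #1 = F1 BA 87 9D.
Offset 4: leading byte 0xE2 = 11100010 → 3-byte char #2 = E2 96 A7.
Offset 7: leading byte 0x76 = 01110110 → 1-byte char #3 = 76.
Offset 8: leading byte 0xDB = 11011011 → 2-byte char #4 = DB A4.
Leading byte 0xDB = 11011011 matches 110xxxxx → 2-byte sequence.
Byte 1: 0xDB = 11011011, payload 11011 (5 bits).
Byte 2: 0xA4 = 10100100 (10xxxxxx ✓), payload 100100.
Concatenate: 11011100100 = 0x6E4 (11 bits → U+06E4).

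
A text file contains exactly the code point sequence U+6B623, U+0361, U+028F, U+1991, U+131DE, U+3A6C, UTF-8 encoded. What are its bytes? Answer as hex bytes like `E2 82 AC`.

F1 AB 98 A3 CD A1 CA 8F E1 A6 91 F0 93 87 9E E3 A9 AC

U+6B623: 4-byte form → F1 AB 98 A3.
U+0361: 2-byte form → CD A1.
U+028F: 2-byte form → CA 8F.
U+1991: 3-byte form → E1 A6 91.
U+131DE: 4-byte form → F0 93 87 9E.
U+3A6C: 3-byte form → E3 A9 AC.
Concatenated (18 bytes): F1 AB 98 A3 CD A1 CA 8F E1 A6 91 F0 93 87 9E E3 A9 AC.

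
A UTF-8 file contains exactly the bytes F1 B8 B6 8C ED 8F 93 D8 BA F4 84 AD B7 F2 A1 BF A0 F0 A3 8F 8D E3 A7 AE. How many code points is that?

Byte at offset 0: 0xF1 = 11110001 → 4-byte char (#1). Advance 4.
Byte at offset 4: 0xED = 11101101 → 3-byte char (#2). Advance 3.
Byte at offset 7: 0xD8 = 11011000 → 2-byte char (#3). Advance 2.
Byte at offset 9: 0xF4 = 11110100 → 4-byte char (#4). Advance 4.
Byte at offset 13: 0xF2 = 11110010 → 4-byte char (#5). Advance 4.
Byte at offset 17: 0xF0 = 11110000 → 4-byte char (#6). Advance 4.
Byte at offset 21: 0xE3 = 11100011 → 3-byte char (#7). Advance 3.
Reached end at offset 24 after 7 code points.

7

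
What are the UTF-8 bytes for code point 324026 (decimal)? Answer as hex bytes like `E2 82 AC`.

F1 8F 86 BA

U+4F1BA = 0x4F1BA = 324026 decimal. In range U+10000–U+10FFFF → 4-byte form: 11110xxx 10xxxxxx 10xxxxxx 10xxxxxx.
Binary (21 bits): 001001111000110111010.
Split 3+6+6+6: 001 | 001111 | 000110 | 111010.
Byte 1: 11110001 = 0xF1.
Byte 2: 10001111 = 0x8F.
Byte 3: 10000110 = 0x86.
Byte 4: 10111010 = 0xBA.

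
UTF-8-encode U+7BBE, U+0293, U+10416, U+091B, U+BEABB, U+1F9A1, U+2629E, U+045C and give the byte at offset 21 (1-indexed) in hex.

1-indexed offset 21 is 0-indexed offset 20.
U+7BBE → 3-byte form E7 AE BE at offsets 0–2.
U+0293 → 2-byte form CA 93 at offsets 3–4.
U+10416 → 4-byte form F0 90 90 96 at offsets 5–8.
U+091B → 3-byte form E0 A4 9B at offsets 9–11.
U+BEABB → 4-byte form F2 BE AA BB at offsets 12–15.
U+1F9A1 → 4-byte form F0 9F A6 A1 at offsets 16–19.
U+2629E → 4-byte form F0 A6 8A 9E at offsets 20–23.
Offset 20 falls in char 7's range; it's byte 1 of F0 A6 8A 9E = 0xF0.

0xF0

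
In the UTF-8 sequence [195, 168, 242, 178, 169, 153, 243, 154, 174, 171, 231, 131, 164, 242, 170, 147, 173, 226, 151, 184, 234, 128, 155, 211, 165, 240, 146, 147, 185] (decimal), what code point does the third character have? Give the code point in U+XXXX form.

U+DABAB

Offset 0: leading byte 0xC3 = 11000011 → 2-byte char #1 = C3 A8.
Offset 2: leading byte 0xF2 = 11110010 → 4-byte char #2 = F2 B2 A9 99.
Offset 6: leading byte 0xF3 = 11110011 → 4-byte char #3 = F3 9A AE AB.
Leading byte 0xF3 = 11110011 matches 11110xxx → 4-byte sequence.
Byte 1: 0xF3 = 11110011, payload 011 (3 bits).
Byte 2: 0x9A = 10011010 (10xxxxxx ✓), payload 011010.
Byte 3: 0xAE = 10101110 (10xxxxxx ✓), payload 101110.
Byte 4: 0xAB = 10101011 (10xxxxxx ✓), payload 101011.
Concatenate: 011011010101110101011 = 0xDABAB (21 bits → U+DABAB).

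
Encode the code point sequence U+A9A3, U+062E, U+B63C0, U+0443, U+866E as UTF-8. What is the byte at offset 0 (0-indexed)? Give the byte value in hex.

U+A9A3 → 3-byte form EA A6 A3 at offsets 0–2.
Offset 0 falls in char 1's range; it's byte 1 of EA A6 A3 = 0xEA.

0xEA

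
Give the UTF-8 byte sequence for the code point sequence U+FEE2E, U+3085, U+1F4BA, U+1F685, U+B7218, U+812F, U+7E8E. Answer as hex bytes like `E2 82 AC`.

F3 BE B8 AE E3 82 85 F0 9F 92 BA F0 9F 9A 85 F2 B7 88 98 E8 84 AF E7 BA 8E

U+FEE2E: 4-byte form → F3 BE B8 AE.
U+3085: 3-byte form → E3 82 85.
U+1F4BA: 4-byte form → F0 9F 92 BA.
U+1F685: 4-byte form → F0 9F 9A 85.
U+B7218: 4-byte form → F2 B7 88 98.
U+812F: 3-byte form → E8 84 AF.
U+7E8E: 3-byte form → E7 BA 8E.
Concatenated (25 bytes): F3 BE B8 AE E3 82 85 F0 9F 92 BA F0 9F 9A 85 F2 B7 88 98 E8 84 AF E7 BA 8E.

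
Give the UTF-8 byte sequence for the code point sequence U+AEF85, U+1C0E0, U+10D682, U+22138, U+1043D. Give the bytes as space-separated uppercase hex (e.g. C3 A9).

F2 AE BE 85 F0 9C 83 A0 F4 8D 9A 82 F0 A2 84 B8 F0 90 90 BD

U+AEF85: 4-byte form → F2 AE BE 85.
U+1C0E0: 4-byte form → F0 9C 83 A0.
U+10D682: 4-byte form → F4 8D 9A 82.
U+22138: 4-byte form → F0 A2 84 B8.
U+1043D: 4-byte form → F0 90 90 BD.
Concatenated (20 bytes): F2 AE BE 85 F0 9C 83 A0 F4 8D 9A 82 F0 A2 84 B8 F0 90 90 BD.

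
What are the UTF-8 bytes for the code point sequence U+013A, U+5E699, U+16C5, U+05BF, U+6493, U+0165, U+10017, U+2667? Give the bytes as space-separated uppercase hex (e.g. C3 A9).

C4 BA F1 9E 9A 99 E1 9B 85 D6 BF E6 92 93 C5 A5 F0 90 80 97 E2 99 A7

U+013A: 2-byte form → C4 BA.
U+5E699: 4-byte form → F1 9E 9A 99.
U+16C5: 3-byte form → E1 9B 85.
U+05BF: 2-byte form → D6 BF.
U+6493: 3-byte form → E6 92 93.
U+0165: 2-byte form → C5 A5.
U+10017: 4-byte form → F0 90 80 97.
U+2667: 3-byte form → E2 99 A7.
Concatenated (23 bytes): C4 BA F1 9E 9A 99 E1 9B 85 D6 BF E6 92 93 C5 A5 F0 90 80 97 E2 99 A7.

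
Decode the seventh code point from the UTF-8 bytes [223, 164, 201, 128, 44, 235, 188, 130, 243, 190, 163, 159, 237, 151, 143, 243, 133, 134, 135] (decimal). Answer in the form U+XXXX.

U+C5187

Offset 0: leading byte 0xDF = 11011111 → 2-byte char #1 = DF A4.
Offset 2: leading byte 0xC9 = 11001001 → 2-byte char #2 = C9 80.
Offset 4: leading byte 0x2C = 00101100 → 1-byte char #3 = 2C.
Offset 5: leading byte 0xEB = 11101011 → 3-byte char #4 = EB BC 82.
Offset 8: leading byte 0xF3 = 11110011 → 4-byte char #5 = F3 BE A3 9F.
Offset 12: leading byte 0xED = 11101101 → 3-byte char #6 = ED 97 8F.
Offset 15: leading byte 0xF3 = 11110011 → 4-byte char #7 = F3 85 86 87.
Leading byte 0xF3 = 11110011 matches 11110xxx → 4-byte sequence.
Byte 1: 0xF3 = 11110011, payload 011 (3 bits).
Byte 2: 0x85 = 10000101 (10xxxxxx ✓), payload 000101.
Byte 3: 0x86 = 10000110 (10xxxxxx ✓), payload 000110.
Byte 4: 0x87 = 10000111 (10xxxxxx ✓), payload 000111.
Concatenate: 011000101000110000111 = 0xC5187 (21 bits → U+C5187).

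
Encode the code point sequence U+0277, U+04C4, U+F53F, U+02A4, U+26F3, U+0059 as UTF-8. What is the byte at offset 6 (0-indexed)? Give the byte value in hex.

U+0277 → 2-byte form C9 B7 at offsets 0–1.
U+04C4 → 2-byte form D3 84 at offsets 2–3.
U+F53F → 3-byte form EF 94 BF at offsets 4–6.
Offset 6 falls in char 3's range; it's byte 3 of EF 94 BF = 0xBF.

0xBF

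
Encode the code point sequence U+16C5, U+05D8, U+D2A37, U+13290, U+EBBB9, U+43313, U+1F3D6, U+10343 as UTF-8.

U+16C5: 3-byte form → E1 9B 85.
U+05D8: 2-byte form → D7 98.
U+D2A37: 4-byte form → F3 92 A8 B7.
U+13290: 4-byte form → F0 93 8A 90.
U+EBBB9: 4-byte form → F3 AB AE B9.
U+43313: 4-byte form → F1 83 8C 93.
U+1F3D6: 4-byte form → F0 9F 8F 96.
U+10343: 4-byte form → F0 90 8D 83.
Concatenated (29 bytes): E1 9B 85 D7 98 F3 92 A8 B7 F0 93 8A 90 F3 AB AE B9 F1 83 8C 93 F0 9F 8F 96 F0 90 8D 83.

E1 9B 85 D7 98 F3 92 A8 B7 F0 93 8A 90 F3 AB AE B9 F1 83 8C 93 F0 9F 8F 96 F0 90 8D 83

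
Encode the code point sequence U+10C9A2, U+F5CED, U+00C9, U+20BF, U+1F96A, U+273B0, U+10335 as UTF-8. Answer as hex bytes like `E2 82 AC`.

U+10C9A2: 4-byte form → F4 8C A6 A2.
U+F5CED: 4-byte form → F3 B5 B3 AD.
U+00C9: 2-byte form → C3 89.
U+20BF: 3-byte form → E2 82 BF.
U+1F96A: 4-byte form → F0 9F A5 AA.
U+273B0: 4-byte form → F0 A7 8E B0.
U+10335: 4-byte form → F0 90 8C B5.
Concatenated (25 bytes): F4 8C A6 A2 F3 B5 B3 AD C3 89 E2 82 BF F0 9F A5 AA F0 A7 8E B0 F0 90 8C B5.

F4 8C A6 A2 F3 B5 B3 AD C3 89 E2 82 BF F0 9F A5 AA F0 A7 8E B0 F0 90 8C B5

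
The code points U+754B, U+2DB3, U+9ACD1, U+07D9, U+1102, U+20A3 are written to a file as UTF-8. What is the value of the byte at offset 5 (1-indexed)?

0xB6

1-indexed offset 5 is 0-indexed offset 4.
U+754B → 3-byte form E7 95 8B at offsets 0–2.
U+2DB3 → 3-byte form E2 B6 B3 at offsets 3–5.
Offset 4 falls in char 2's range; it's byte 2 of E2 B6 B3 = 0xB6.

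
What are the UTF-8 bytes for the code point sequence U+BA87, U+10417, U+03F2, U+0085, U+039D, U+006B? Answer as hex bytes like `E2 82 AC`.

U+BA87: 3-byte form → EB AA 87.
U+10417: 4-byte form → F0 90 90 97.
U+03F2: 2-byte form → CF B2.
U+0085: 2-byte form → C2 85.
U+039D: 2-byte form → CE 9D.
U+006B: 1-byte form → 6B.
Concatenated (14 bytes): EB AA 87 F0 90 90 97 CF B2 C2 85 CE 9D 6B.

EB AA 87 F0 90 90 97 CF B2 C2 85 CE 9D 6B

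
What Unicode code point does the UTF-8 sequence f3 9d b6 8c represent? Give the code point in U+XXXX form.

Leading byte 0xF3 = 11110011 matches 11110xxx → 4-byte sequence.
Byte 1: 0xF3 = 11110011, payload 011 (3 bits).
Byte 2: 0x9D = 10011101 (10xxxxxx ✓), payload 011101.
Byte 3: 0xB6 = 10110110 (10xxxxxx ✓), payload 110110.
Byte 4: 0x8C = 10001100 (10xxxxxx ✓), payload 001100.
Concatenate: 011011101110110001100 = 0xDDD8C (21 bits → U+DDD8C).

U+DDD8C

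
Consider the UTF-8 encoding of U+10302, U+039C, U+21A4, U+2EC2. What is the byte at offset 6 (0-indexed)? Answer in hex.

0xE2

U+10302 → 4-byte form F0 90 8C 82 at offsets 0–3.
U+039C → 2-byte form CE 9C at offsets 4–5.
U+21A4 → 3-byte form E2 86 A4 at offsets 6–8.
Offset 6 falls in char 3's range; it's byte 1 of E2 86 A4 = 0xE2.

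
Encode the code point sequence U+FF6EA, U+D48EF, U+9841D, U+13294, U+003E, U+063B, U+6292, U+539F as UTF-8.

F3 BF 9B AA F3 94 A3 AF F2 98 90 9D F0 93 8A 94 3E D8 BB E6 8A 92 E5 8E 9F

U+FF6EA: 4-byte form → F3 BF 9B AA.
U+D48EF: 4-byte form → F3 94 A3 AF.
U+9841D: 4-byte form → F2 98 90 9D.
U+13294: 4-byte form → F0 93 8A 94.
U+003E: 1-byte form → 3E.
U+063B: 2-byte form → D8 BB.
U+6292: 3-byte form → E6 8A 92.
U+539F: 3-byte form → E5 8E 9F.
Concatenated (25 bytes): F3 BF 9B AA F3 94 A3 AF F2 98 90 9D F0 93 8A 94 3E D8 BB E6 8A 92 E5 8E 9F.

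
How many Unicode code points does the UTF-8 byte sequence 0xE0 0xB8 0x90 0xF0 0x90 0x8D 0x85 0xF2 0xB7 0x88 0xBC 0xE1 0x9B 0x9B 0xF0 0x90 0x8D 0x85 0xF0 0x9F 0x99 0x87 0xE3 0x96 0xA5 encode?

7

Byte at offset 0: 0xE0 = 11100000 → 3-byte char (#1). Advance 3.
Byte at offset 3: 0xF0 = 11110000 → 4-byte char (#2). Advance 4.
Byte at offset 7: 0xF2 = 11110010 → 4-byte char (#3). Advance 4.
Byte at offset 11: 0xE1 = 11100001 → 3-byte char (#4). Advance 3.
Byte at offset 14: 0xF0 = 11110000 → 4-byte char (#5). Advance 4.
Byte at offset 18: 0xF0 = 11110000 → 4-byte char (#6). Advance 4.
Byte at offset 22: 0xE3 = 11100011 → 3-byte char (#7). Advance 3.
Reached end at offset 25 after 7 code points.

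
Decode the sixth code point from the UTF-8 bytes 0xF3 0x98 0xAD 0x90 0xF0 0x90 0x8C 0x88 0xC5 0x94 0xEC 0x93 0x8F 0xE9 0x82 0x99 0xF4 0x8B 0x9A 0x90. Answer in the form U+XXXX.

U+10B690

Offset 0: leading byte 0xF3 = 11110011 → 4-byte char #1 = F3 98 AD 90.
Offset 4: leading byte 0xF0 = 11110000 → 4-byte char #2 = F0 90 8C 88.
Offset 8: leading byte 0xC5 = 11000101 → 2-byte char #3 = C5 94.
Offset 10: leading byte 0xEC = 11101100 → 3-byte char #4 = EC 93 8F.
Offset 13: leading byte 0xE9 = 11101001 → 3-byte char #5 = E9 82 99.
Offset 16: leading byte 0xF4 = 11110100 → 4-byte char #6 = F4 8B 9A 90.
Leading byte 0xF4 = 11110100 matches 11110xxx → 4-byte sequence.
Byte 1: 0xF4 = 11110100, payload 100 (3 bits).
Byte 2: 0x8B = 10001011 (10xxxxxx ✓), payload 001011.
Byte 3: 0x9A = 10011010 (10xxxxxx ✓), payload 011010.
Byte 4: 0x90 = 10010000 (10xxxxxx ✓), payload 010000.
Concatenate: 100001011011010010000 = 0x10B690 (21 bits → U+10B690).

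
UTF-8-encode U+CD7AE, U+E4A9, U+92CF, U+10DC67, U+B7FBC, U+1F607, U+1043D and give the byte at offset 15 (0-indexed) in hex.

U+CD7AE → 4-byte form F3 8D 9E AE at offsets 0–3.
U+E4A9 → 3-byte form EE 92 A9 at offsets 4–6.
U+92CF → 3-byte form E9 8B 8F at offsets 7–9.
U+10DC67 → 4-byte form F4 8D B1 A7 at offsets 10–13.
U+B7FBC → 4-byte form F2 B7 BE BC at offsets 14–17.
Offset 15 falls in char 5's range; it's byte 2 of F2 B7 BE BC = 0xB7.

0xB7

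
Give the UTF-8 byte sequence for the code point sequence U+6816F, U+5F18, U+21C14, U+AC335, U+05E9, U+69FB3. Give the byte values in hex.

U+6816F: 4-byte form → F1 A8 85 AF.
U+5F18: 3-byte form → E5 BC 98.
U+21C14: 4-byte form → F0 A1 B0 94.
U+AC335: 4-byte form → F2 AC 8C B5.
U+05E9: 2-byte form → D7 A9.
U+69FB3: 4-byte form → F1 A9 BE B3.
Concatenated (21 bytes): F1 A8 85 AF E5 BC 98 F0 A1 B0 94 F2 AC 8C B5 D7 A9 F1 A9 BE B3.

F1 A8 85 AF E5 BC 98 F0 A1 B0 94 F2 AC 8C B5 D7 A9 F1 A9 BE B3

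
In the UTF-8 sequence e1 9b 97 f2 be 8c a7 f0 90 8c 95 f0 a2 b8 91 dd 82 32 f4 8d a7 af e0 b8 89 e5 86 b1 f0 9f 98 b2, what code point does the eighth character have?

Offset 0: leading byte 0xE1 = 11100001 → 3-byte char #1 = E1 9B 97.
Offset 3: leading byte 0xF2 = 11110010 → 4-byte char #2 = F2 BE 8C A7.
Offset 7: leading byte 0xF0 = 11110000 → 4-byte char #3 = F0 90 8C 95.
Offset 11: leading byte 0xF0 = 11110000 → 4-byte char #4 = F0 A2 B8 91.
Offset 15: leading byte 0xDD = 11011101 → 2-byte char #5 = DD 82.
Offset 17: leading byte 0x32 = 00110010 → 1-byte char #6 = 32.
Offset 18: leading byte 0xF4 = 11110100 → 4-byte char #7 = F4 8D A7 AF.
Offset 22: leading byte 0xE0 = 11100000 → 3-byte char #8 = E0 B8 89.
Leading byte 0xE0 = 11100000 matches 1110xxxx → 3-byte sequence.
Byte 1: 0xE0 = 11100000, payload 0000 (4 bits).
Byte 2: 0xB8 = 10111000 (10xxxxxx ✓), payload 111000.
Byte 3: 0x89 = 10001001 (10xxxxxx ✓), payload 001001.
Concatenate: 0000111000001001 = 0xE09 (16 bits → U+0E09).

U+0E09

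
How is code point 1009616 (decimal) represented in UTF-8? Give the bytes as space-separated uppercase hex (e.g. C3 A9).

U+F67D0 = 0xF67D0 = 1009616 decimal. In range U+10000–U+10FFFF → 4-byte form: 11110xxx 10xxxxxx 10xxxxxx 10xxxxxx.
Binary (21 bits): 011110110011111010000.
Split 3+6+6+6: 011 | 110110 | 011111 | 010000.
Byte 1: 11110011 = 0xF3.
Byte 2: 10110110 = 0xB6.
Byte 3: 10011111 = 0x9F.
Byte 4: 10010000 = 0x90.

F3 B6 9F 90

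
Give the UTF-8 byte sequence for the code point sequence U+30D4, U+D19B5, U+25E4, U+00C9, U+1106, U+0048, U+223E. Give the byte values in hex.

E3 83 94 F3 91 A6 B5 E2 97 A4 C3 89 E1 84 86 48 E2 88 BE

U+30D4: 3-byte form → E3 83 94.
U+D19B5: 4-byte form → F3 91 A6 B5.
U+25E4: 3-byte form → E2 97 A4.
U+00C9: 2-byte form → C3 89.
U+1106: 3-byte form → E1 84 86.
U+0048: 1-byte form → 48.
U+223E: 3-byte form → E2 88 BE.
Concatenated (19 bytes): E3 83 94 F3 91 A6 B5 E2 97 A4 C3 89 E1 84 86 48 E2 88 BE.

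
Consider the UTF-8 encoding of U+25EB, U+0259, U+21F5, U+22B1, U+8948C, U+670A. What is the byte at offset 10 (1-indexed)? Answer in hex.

0x8A

1-indexed offset 10 is 0-indexed offset 9.
U+25EB → 3-byte form E2 97 AB at offsets 0–2.
U+0259 → 2-byte form C9 99 at offsets 3–4.
U+21F5 → 3-byte form E2 87 B5 at offsets 5–7.
U+22B1 → 3-byte form E2 8A B1 at offsets 8–10.
Offset 9 falls in char 4's range; it's byte 2 of E2 8A B1 = 0x8A.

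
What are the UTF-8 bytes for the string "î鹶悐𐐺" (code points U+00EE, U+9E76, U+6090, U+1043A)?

C3 AE E9 B9 B6 E6 82 90 F0 90 90 BA

U+00EE: 2-byte form → C3 AE.
U+9E76: 3-byte form → E9 B9 B6.
U+6090: 3-byte form → E6 82 90.
U+1043A: 4-byte form → F0 90 90 BA.
Concatenated (12 bytes): C3 AE E9 B9 B6 E6 82 90 F0 90 90 BA.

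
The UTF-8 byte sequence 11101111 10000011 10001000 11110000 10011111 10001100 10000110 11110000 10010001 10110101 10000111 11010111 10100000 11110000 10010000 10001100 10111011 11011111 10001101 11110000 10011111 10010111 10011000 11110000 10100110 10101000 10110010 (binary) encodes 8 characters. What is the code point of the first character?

U+F0C8

Offset 0: leading byte 0xEF = 11101111 → 3-byte char #1 = EF 83 88.
Leading byte 0xEF = 11101111 matches 1110xxxx → 3-byte sequence.
Byte 1: 0xEF = 11101111, payload 1111 (4 bits).
Byte 2: 0x83 = 10000011 (10xxxxxx ✓), payload 000011.
Byte 3: 0x88 = 10001000 (10xxxxxx ✓), payload 001000.
Concatenate: 1111000011001000 = 0xF0C8 (16 bits → U+F0C8).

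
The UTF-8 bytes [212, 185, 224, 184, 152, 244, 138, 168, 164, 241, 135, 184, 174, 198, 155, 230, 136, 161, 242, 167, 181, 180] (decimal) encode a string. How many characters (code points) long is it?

7

Byte at offset 0: 0xD4 = 11010100 → 2-byte char (#1). Advance 2.
Byte at offset 2: 0xE0 = 11100000 → 3-byte char (#2). Advance 3.
Byte at offset 5: 0xF4 = 11110100 → 4-byte char (#3). Advance 4.
Byte at offset 9: 0xF1 = 11110001 → 4-byte char (#4). Advance 4.
Byte at offset 13: 0xC6 = 11000110 → 2-byte char (#5). Advance 2.
Byte at offset 15: 0xE6 = 11100110 → 3-byte char (#6). Advance 3.
Byte at offset 18: 0xF2 = 11110010 → 4-byte char (#7). Advance 4.
Reached end at offset 22 after 7 code points.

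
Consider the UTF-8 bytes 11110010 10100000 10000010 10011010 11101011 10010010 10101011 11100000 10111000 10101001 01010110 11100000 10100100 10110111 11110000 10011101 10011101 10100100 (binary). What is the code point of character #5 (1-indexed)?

U+0937

Offset 0: leading byte 0xF2 = 11110010 → 4-byte char #1 = F2 A0 82 9A.
Offset 4: leading byte 0xEB = 11101011 → 3-byte char #2 = EB 92 AB.
Offset 7: leading byte 0xE0 = 11100000 → 3-byte char #3 = E0 B8 A9.
Offset 10: leading byte 0x56 = 01010110 → 1-byte char #4 = 56.
Offset 11: leading byte 0xE0 = 11100000 → 3-byte char #5 = E0 A4 B7.
Leading byte 0xE0 = 11100000 matches 1110xxxx → 3-byte sequence.
Byte 1: 0xE0 = 11100000, payload 0000 (4 bits).
Byte 2: 0xA4 = 10100100 (10xxxxxx ✓), payload 100100.
Byte 3: 0xB7 = 10110111 (10xxxxxx ✓), payload 110111.
Concatenate: 0000100100110111 = 0x937 (16 bits → U+0937).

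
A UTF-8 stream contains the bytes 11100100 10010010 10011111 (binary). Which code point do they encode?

U+449F

Leading byte 0xE4 = 11100100 matches 1110xxxx → 3-byte sequence.
Byte 1: 0xE4 = 11100100, payload 0100 (4 bits).
Byte 2: 0x92 = 10010010 (10xxxxxx ✓), payload 010010.
Byte 3: 0x9F = 10011111 (10xxxxxx ✓), payload 011111.
Concatenate: 0100010010011111 = 0x449F (16 bits → U+449F).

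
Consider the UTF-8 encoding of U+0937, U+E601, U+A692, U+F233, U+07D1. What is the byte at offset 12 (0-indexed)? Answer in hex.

U+0937 → 3-byte form E0 A4 B7 at offsets 0–2.
U+E601 → 3-byte form EE 98 81 at offsets 3–5.
U+A692 → 3-byte form EA 9A 92 at offsets 6–8.
U+F233 → 3-byte form EF 88 B3 at offsets 9–11.
U+07D1 → 2-byte form DF 91 at offsets 12–13.
Offset 12 falls in char 5's range; it's byte 1 of DF 91 = 0xDF.

0xDF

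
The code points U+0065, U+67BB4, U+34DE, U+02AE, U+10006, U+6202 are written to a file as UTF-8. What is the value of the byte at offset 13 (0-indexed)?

0x86

U+0065 → 1-byte form 65 at offsets 0–0.
U+67BB4 → 4-byte form F1 A7 AE B4 at offsets 1–4.
U+34DE → 3-byte form E3 93 9E at offsets 5–7.
U+02AE → 2-byte form CA AE at offsets 8–9.
U+10006 → 4-byte form F0 90 80 86 at offsets 10–13.
Offset 13 falls in char 5's range; it's byte 4 of F0 90 80 86 = 0x86.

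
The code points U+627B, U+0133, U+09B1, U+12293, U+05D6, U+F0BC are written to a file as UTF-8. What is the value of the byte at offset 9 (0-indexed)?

U+627B → 3-byte form E6 89 BB at offsets 0–2.
U+0133 → 2-byte form C4 B3 at offsets 3–4.
U+09B1 → 3-byte form E0 A6 B1 at offsets 5–7.
U+12293 → 4-byte form F0 92 8A 93 at offsets 8–11.
Offset 9 falls in char 4's range; it's byte 2 of F0 92 8A 93 = 0x92.

0x92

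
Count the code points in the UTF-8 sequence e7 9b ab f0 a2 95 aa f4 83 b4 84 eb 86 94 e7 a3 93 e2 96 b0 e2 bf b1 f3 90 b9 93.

8

Byte at offset 0: 0xE7 = 11100111 → 3-byte char (#1). Advance 3.
Byte at offset 3: 0xF0 = 11110000 → 4-byte char (#2). Advance 4.
Byte at offset 7: 0xF4 = 11110100 → 4-byte char (#3). Advance 4.
Byte at offset 11: 0xEB = 11101011 → 3-byte char (#4). Advance 3.
Byte at offset 14: 0xE7 = 11100111 → 3-byte char (#5). Advance 3.
Byte at offset 17: 0xE2 = 11100010 → 3-byte char (#6). Advance 3.
Byte at offset 20: 0xE2 = 11100010 → 3-byte char (#7). Advance 3.
Byte at offset 23: 0xF3 = 11110011 → 4-byte char (#8). Advance 4.
Reached end at offset 27 after 8 code points.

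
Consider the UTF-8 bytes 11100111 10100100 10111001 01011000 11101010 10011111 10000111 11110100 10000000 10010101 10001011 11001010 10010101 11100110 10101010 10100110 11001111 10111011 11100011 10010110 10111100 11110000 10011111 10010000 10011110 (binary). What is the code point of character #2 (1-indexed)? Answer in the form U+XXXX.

Offset 0: leading byte 0xE7 = 11100111 → 3-byte char #1 = E7 A4 B9.
Offset 3: leading byte 0x58 = 01011000 → 1-byte char #2 = 58.
Leading byte 0x58 = 01011000 matches 0xxxxxxx → 1-byte sequence.
Byte 1: 0x58 = 01011000, payload 1011000 (7 bits).
Concatenate: 1011000 = 0x58 (7 bits → U+0058).

U+0058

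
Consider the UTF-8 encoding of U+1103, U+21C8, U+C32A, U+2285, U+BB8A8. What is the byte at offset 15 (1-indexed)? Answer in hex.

1-indexed offset 15 is 0-indexed offset 14.
U+1103 → 3-byte form E1 84 83 at offsets 0–2.
U+21C8 → 3-byte form E2 87 88 at offsets 3–5.
U+C32A → 3-byte form EC 8C AA at offsets 6–8.
U+2285 → 3-byte form E2 8A 85 at offsets 9–11.
U+BB8A8 → 4-byte form F2 BB A2 A8 at offsets 12–15.
Offset 14 falls in char 5's range; it's byte 3 of F2 BB A2 A8 = 0xA2.

0xA2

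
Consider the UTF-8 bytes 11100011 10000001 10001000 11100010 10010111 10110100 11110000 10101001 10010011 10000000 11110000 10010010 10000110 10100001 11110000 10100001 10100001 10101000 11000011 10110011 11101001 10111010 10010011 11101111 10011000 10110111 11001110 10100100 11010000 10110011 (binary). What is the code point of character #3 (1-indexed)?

Offset 0: leading byte 0xE3 = 11100011 → 3-byte char #1 = E3 81 88.
Offset 3: leading byte 0xE2 = 11100010 → 3-byte char #2 = E2 97 B4.
Offset 6: leading byte 0xF0 = 11110000 → 4-byte char #3 = F0 A9 93 80.
Leading byte 0xF0 = 11110000 matches 11110xxx → 4-byte sequence.
Byte 1: 0xF0 = 11110000, payload 000 (3 bits).
Byte 2: 0xA9 = 10101001 (10xxxxxx ✓), payload 101001.
Byte 3: 0x93 = 10010011 (10xxxxxx ✓), payload 010011.
Byte 4: 0x80 = 10000000 (10xxxxxx ✓), payload 000000.
Concatenate: 000101001010011000000 = 0x294C0 (21 bits → U+294C0).

U+294C0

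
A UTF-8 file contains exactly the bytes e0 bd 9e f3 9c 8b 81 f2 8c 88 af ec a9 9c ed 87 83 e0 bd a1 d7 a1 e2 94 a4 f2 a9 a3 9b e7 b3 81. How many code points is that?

10

Byte at offset 0: 0xE0 = 11100000 → 3-byte char (#1). Advance 3.
Byte at offset 3: 0xF3 = 11110011 → 4-byte char (#2). Advance 4.
Byte at offset 7: 0xF2 = 11110010 → 4-byte char (#3). Advance 4.
Byte at offset 11: 0xEC = 11101100 → 3-byte char (#4). Advance 3.
Byte at offset 14: 0xED = 11101101 → 3-byte char (#5). Advance 3.
Byte at offset 17: 0xE0 = 11100000 → 3-byte char (#6). Advance 3.
Byte at offset 20: 0xD7 = 11010111 → 2-byte char (#7). Advance 2.
Byte at offset 22: 0xE2 = 11100010 → 3-byte char (#8). Advance 3.
Byte at offset 25: 0xF2 = 11110010 → 4-byte char (#9). Advance 4.
Byte at offset 29: 0xE7 = 11100111 → 3-byte char (#10). Advance 3.
Reached end at offset 32 after 10 code points.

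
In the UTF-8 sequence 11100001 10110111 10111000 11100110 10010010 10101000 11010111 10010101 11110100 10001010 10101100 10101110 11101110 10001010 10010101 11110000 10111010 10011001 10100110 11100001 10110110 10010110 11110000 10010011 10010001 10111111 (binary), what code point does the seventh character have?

U+1D96

Offset 0: leading byte 0xE1 = 11100001 → 3-byte char #1 = E1 B7 B8.
Offset 3: leading byte 0xE6 = 11100110 → 3-byte char #2 = E6 92 A8.
Offset 6: leading byte 0xD7 = 11010111 → 2-byte char #3 = D7 95.
Offset 8: leading byte 0xF4 = 11110100 → 4-byte char #4 = F4 8A AC AE.
Offset 12: leading byte 0xEE = 11101110 → 3-byte char #5 = EE 8A 95.
Offset 15: leading byte 0xF0 = 11110000 → 4-byte char #6 = F0 BA 99 A6.
Offset 19: leading byte 0xE1 = 11100001 → 3-byte char #7 = E1 B6 96.
Leading byte 0xE1 = 11100001 matches 1110xxxx → 3-byte sequence.
Byte 1: 0xE1 = 11100001, payload 0001 (4 bits).
Byte 2: 0xB6 = 10110110 (10xxxxxx ✓), payload 110110.
Byte 3: 0x96 = 10010110 (10xxxxxx ✓), payload 010110.
Concatenate: 0001110110010110 = 0x1D96 (16 bits → U+1D96).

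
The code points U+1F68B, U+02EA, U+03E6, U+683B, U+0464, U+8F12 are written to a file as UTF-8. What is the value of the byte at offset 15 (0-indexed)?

0x92

U+1F68B → 4-byte form F0 9F 9A 8B at offsets 0–3.
U+02EA → 2-byte form CB AA at offsets 4–5.
U+03E6 → 2-byte form CF A6 at offsets 6–7.
U+683B → 3-byte form E6 A0 BB at offsets 8–10.
U+0464 → 2-byte form D1 A4 at offsets 11–12.
U+8F12 → 3-byte form E8 BC 92 at offsets 13–15.
Offset 15 falls in char 6's range; it's byte 3 of E8 BC 92 = 0x92.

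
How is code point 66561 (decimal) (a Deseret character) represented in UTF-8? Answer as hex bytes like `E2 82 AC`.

U+10401 = 0x10401 = 66561 decimal. In range U+10000–U+10FFFF → 4-byte form: 11110xxx 10xxxxxx 10xxxxxx 10xxxxxx.
Binary (21 bits): 000010000010000000001.
Split 3+6+6+6: 000 | 010000 | 010000 | 000001.
Byte 1: 11110000 = 0xF0.
Byte 2: 10010000 = 0x90.
Byte 3: 10010000 = 0x90.
Byte 4: 10000001 = 0x81.

F0 90 90 81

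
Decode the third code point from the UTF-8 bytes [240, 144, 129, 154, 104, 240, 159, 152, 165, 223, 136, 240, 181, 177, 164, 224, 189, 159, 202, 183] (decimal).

Offset 0: leading byte 0xF0 = 11110000 → 4-byte char #1 = F0 90 81 9A.
Offset 4: leading byte 0x68 = 01101000 → 1-byte char #2 = 68.
Offset 5: leading byte 0xF0 = 11110000 → 4-byte char #3 = F0 9F 98 A5.
Leading byte 0xF0 = 11110000 matches 11110xxx → 4-byte sequence.
Byte 1: 0xF0 = 11110000, payload 000 (3 bits).
Byte 2: 0x9F = 10011111 (10xxxxxx ✓), payload 011111.
Byte 3: 0x98 = 10011000 (10xxxxxx ✓), payload 011000.
Byte 4: 0xA5 = 10100101 (10xxxxxx ✓), payload 100101.
Concatenate: 000011111011000100101 = 0x1F625 (21 bits → U+1F625).

U+1F625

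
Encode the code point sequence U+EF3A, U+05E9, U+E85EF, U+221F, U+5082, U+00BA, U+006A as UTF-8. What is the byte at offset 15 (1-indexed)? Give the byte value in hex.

1-indexed offset 15 is 0-indexed offset 14.
U+EF3A → 3-byte form EE BC BA at offsets 0–2.
U+05E9 → 2-byte form D7 A9 at offsets 3–4.
U+E85EF → 4-byte form F3 A8 97 AF at offsets 5–8.
U+221F → 3-byte form E2 88 9F at offsets 9–11.
U+5082 → 3-byte form E5 82 82 at offsets 12–14.
Offset 14 falls in char 5's range; it's byte 3 of E5 82 82 = 0x82.

0x82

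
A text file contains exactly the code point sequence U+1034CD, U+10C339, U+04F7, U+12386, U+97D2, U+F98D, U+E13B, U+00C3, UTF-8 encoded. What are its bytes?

U+1034CD: 4-byte form → F4 83 93 8D.
U+10C339: 4-byte form → F4 8C 8C B9.
U+04F7: 2-byte form → D3 B7.
U+12386: 4-byte form → F0 92 8E 86.
U+97D2: 3-byte form → E9 9F 92.
U+F98D: 3-byte form → EF A6 8D.
U+E13B: 3-byte form → EE 84 BB.
U+00C3: 2-byte form → C3 83.
Concatenated (25 bytes): F4 83 93 8D F4 8C 8C B9 D3 B7 F0 92 8E 86 E9 9F 92 EF A6 8D EE 84 BB C3 83.

F4 83 93 8D F4 8C 8C B9 D3 B7 F0 92 8E 86 E9 9F 92 EF A6 8D EE 84 BB C3 83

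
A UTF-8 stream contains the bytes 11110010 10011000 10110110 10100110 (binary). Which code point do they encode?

U+98DA6

Leading byte 0xF2 = 11110010 matches 11110xxx → 4-byte sequence.
Byte 1: 0xF2 = 11110010, payload 010 (3 bits).
Byte 2: 0x98 = 10011000 (10xxxxxx ✓), payload 011000.
Byte 3: 0xB6 = 10110110 (10xxxxxx ✓), payload 110110.
Byte 4: 0xA6 = 10100110 (10xxxxxx ✓), payload 100110.
Concatenate: 010011000110110100110 = 0x98DA6 (21 bits → U+98DA6).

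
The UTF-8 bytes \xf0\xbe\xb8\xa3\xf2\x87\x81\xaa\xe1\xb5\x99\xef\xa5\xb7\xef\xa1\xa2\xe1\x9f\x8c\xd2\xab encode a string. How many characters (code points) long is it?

7

Byte at offset 0: 0xF0 = 11110000 → 4-byte char (#1). Advance 4.
Byte at offset 4: 0xF2 = 11110010 → 4-byte char (#2). Advance 4.
Byte at offset 8: 0xE1 = 11100001 → 3-byte char (#3). Advance 3.
Byte at offset 11: 0xEF = 11101111 → 3-byte char (#4). Advance 3.
Byte at offset 14: 0xEF = 11101111 → 3-byte char (#5). Advance 3.
Byte at offset 17: 0xE1 = 11100001 → 3-byte char (#6). Advance 3.
Byte at offset 20: 0xD2 = 11010010 → 2-byte char (#7). Advance 2.
Reached end at offset 22 after 7 code points.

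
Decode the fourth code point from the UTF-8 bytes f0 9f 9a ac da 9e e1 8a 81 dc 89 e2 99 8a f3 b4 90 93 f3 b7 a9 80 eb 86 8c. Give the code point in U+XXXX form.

Offset 0: leading byte 0xF0 = 11110000 → 4-byte char #1 = F0 9F 9A AC.
Offset 4: leading byte 0xDA = 11011010 → 2-byte char #2 = DA 9E.
Offset 6: leading byte 0xE1 = 11100001 → 3-byte char #3 = E1 8A 81.
Offset 9: leading byte 0xDC = 11011100 → 2-byte char #4 = DC 89.
Leading byte 0xDC = 11011100 matches 110xxxxx → 2-byte sequence.
Byte 1: 0xDC = 11011100, payload 11100 (5 bits).
Byte 2: 0x89 = 10001001 (10xxxxxx ✓), payload 001001.
Concatenate: 11100001001 = 0x709 (11 bits → U+0709).

U+0709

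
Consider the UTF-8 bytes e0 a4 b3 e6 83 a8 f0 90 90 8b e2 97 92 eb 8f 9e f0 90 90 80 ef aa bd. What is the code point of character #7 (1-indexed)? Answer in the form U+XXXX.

Offset 0: leading byte 0xE0 = 11100000 → 3-byte char #1 = E0 A4 B3.
Offset 3: leading byte 0xE6 = 11100110 → 3-byte char #2 = E6 83 A8.
Offset 6: leading byte 0xF0 = 11110000 → 4-byte char #3 = F0 90 90 8B.
Offset 10: leading byte 0xE2 = 11100010 → 3-byte char #4 = E2 97 92.
Offset 13: leading byte 0xEB = 11101011 → 3-byte char #5 = EB 8F 9E.
Offset 16: leading byte 0xF0 = 11110000 → 4-byte char #6 = F0 90 90 80.
Offset 20: leading byte 0xEF = 11101111 → 3-byte char #7 = EF AA BD.
Leading byte 0xEF = 11101111 matches 1110xxxx → 3-byte sequence.
Byte 1: 0xEF = 11101111, payload 1111 (4 bits).
Byte 2: 0xAA = 10101010 (10xxxxxx ✓), payload 101010.
Byte 3: 0xBD = 10111101 (10xxxxxx ✓), payload 111101.
Concatenate: 1111101010111101 = 0xFABD (16 bits → U+FABD).

U+FABD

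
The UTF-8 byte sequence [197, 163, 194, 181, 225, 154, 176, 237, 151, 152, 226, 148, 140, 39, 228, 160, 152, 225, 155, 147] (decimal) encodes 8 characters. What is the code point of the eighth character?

U+16D3

Offset 0: leading byte 0xC5 = 11000101 → 2-byte char #1 = C5 A3.
Offset 2: leading byte 0xC2 = 11000010 → 2-byte char #2 = C2 B5.
Offset 4: leading byte 0xE1 = 11100001 → 3-byte char #3 = E1 9A B0.
Offset 7: leading byte 0xED = 11101101 → 3-byte char #4 = ED 97 98.
Offset 10: leading byte 0xE2 = 11100010 → 3-byte char #5 = E2 94 8C.
Offset 13: leading byte 0x27 = 00100111 → 1-byte char #6 = 27.
Offset 14: leading byte 0xE4 = 11100100 → 3-byte char #7 = E4 A0 98.
Offset 17: leading byte 0xE1 = 11100001 → 3-byte char #8 = E1 9B 93.
Leading byte 0xE1 = 11100001 matches 1110xxxx → 3-byte sequence.
Byte 1: 0xE1 = 11100001, payload 0001 (4 bits).
Byte 2: 0x9B = 10011011 (10xxxxxx ✓), payload 011011.
Byte 3: 0x93 = 10010011 (10xxxxxx ✓), payload 010011.
Concatenate: 0001011011010011 = 0x16D3 (16 bits → U+16D3).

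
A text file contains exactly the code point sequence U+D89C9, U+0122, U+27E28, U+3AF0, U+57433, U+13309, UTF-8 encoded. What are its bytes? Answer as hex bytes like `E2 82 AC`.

F3 98 A7 89 C4 A2 F0 A7 B8 A8 E3 AB B0 F1 97 90 B3 F0 93 8C 89

U+D89C9: 4-byte form → F3 98 A7 89.
U+0122: 2-byte form → C4 A2.
U+27E28: 4-byte form → F0 A7 B8 A8.
U+3AF0: 3-byte form → E3 AB B0.
U+57433: 4-byte form → F1 97 90 B3.
U+13309: 4-byte form → F0 93 8C 89.
Concatenated (21 bytes): F3 98 A7 89 C4 A2 F0 A7 B8 A8 E3 AB B0 F1 97 90 B3 F0 93 8C 89.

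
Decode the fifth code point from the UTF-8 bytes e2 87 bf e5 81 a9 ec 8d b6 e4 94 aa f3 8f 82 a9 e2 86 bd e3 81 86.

U+CF0A9

Offset 0: leading byte 0xE2 = 11100010 → 3-byte char #1 = E2 87 BF.
Offset 3: leading byte 0xE5 = 11100101 → 3-byte char #2 = E5 81 A9.
Offset 6: leading byte 0xEC = 11101100 → 3-byte char #3 = EC 8D B6.
Offset 9: leading byte 0xE4 = 11100100 → 3-byte char #4 = E4 94 AA.
Offset 12: leading byte 0xF3 = 11110011 → 4-byte char #5 = F3 8F 82 A9.
Leading byte 0xF3 = 11110011 matches 11110xxx → 4-byte sequence.
Byte 1: 0xF3 = 11110011, payload 011 (3 bits).
Byte 2: 0x8F = 10001111 (10xxxxxx ✓), payload 001111.
Byte 3: 0x82 = 10000010 (10xxxxxx ✓), payload 000010.
Byte 4: 0xA9 = 10101001 (10xxxxxx ✓), payload 101001.
Concatenate: 011001111000010101001 = 0xCF0A9 (21 bits → U+CF0A9).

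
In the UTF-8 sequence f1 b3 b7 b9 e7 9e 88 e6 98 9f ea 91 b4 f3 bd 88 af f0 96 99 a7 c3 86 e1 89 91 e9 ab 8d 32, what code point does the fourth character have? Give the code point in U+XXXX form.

U+A474

Offset 0: leading byte 0xF1 = 11110001 → 4-byte char #1 = F1 B3 B7 B9.
Offset 4: leading byte 0xE7 = 11100111 → 3-byte char #2 = E7 9E 88.
Offset 7: leading byte 0xE6 = 11100110 → 3-byte char #3 = E6 98 9F.
Offset 10: leading byte 0xEA = 11101010 → 3-byte char #4 = EA 91 B4.
Leading byte 0xEA = 11101010 matches 1110xxxx → 3-byte sequence.
Byte 1: 0xEA = 11101010, payload 1010 (4 bits).
Byte 2: 0x91 = 10010001 (10xxxxxx ✓), payload 010001.
Byte 3: 0xB4 = 10110100 (10xxxxxx ✓), payload 110100.
Concatenate: 1010010001110100 = 0xA474 (16 bits → U+A474).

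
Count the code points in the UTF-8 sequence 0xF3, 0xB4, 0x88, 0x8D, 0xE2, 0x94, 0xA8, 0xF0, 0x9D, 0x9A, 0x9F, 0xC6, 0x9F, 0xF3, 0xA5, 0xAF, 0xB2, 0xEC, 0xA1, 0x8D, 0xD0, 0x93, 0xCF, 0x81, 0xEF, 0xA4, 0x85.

Byte at offset 0: 0xF3 = 11110011 → 4-byte char (#1). Advance 4.
Byte at offset 4: 0xE2 = 11100010 → 3-byte char (#2). Advance 3.
Byte at offset 7: 0xF0 = 11110000 → 4-byte char (#3). Advance 4.
Byte at offset 11: 0xC6 = 11000110 → 2-byte char (#4). Advance 2.
Byte at offset 13: 0xF3 = 11110011 → 4-byte char (#5). Advance 4.
Byte at offset 17: 0xEC = 11101100 → 3-byte char (#6). Advance 3.
Byte at offset 20: 0xD0 = 11010000 → 2-byte char (#7). Advance 2.
Byte at offset 22: 0xCF = 11001111 → 2-byte char (#8). Advance 2.
Byte at offset 24: 0xEF = 11101111 → 3-byte char (#9). Advance 3.
Reached end at offset 27 after 9 code points.

9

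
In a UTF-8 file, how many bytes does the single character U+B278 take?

3

U+B278 = 0xB278. UTF-8 uses 1 byte below 0x80, 2 below 0x800, 3 below 0x10000, 4 up to 0x10FFFF. 0xB278 is in U+0800–U+FFFF → 3 bytes.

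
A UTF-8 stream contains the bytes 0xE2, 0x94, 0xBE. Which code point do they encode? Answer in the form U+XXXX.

Leading byte 0xE2 = 11100010 matches 1110xxxx → 3-byte sequence.
Byte 1: 0xE2 = 11100010, payload 0010 (4 bits).
Byte 2: 0x94 = 10010100 (10xxxxxx ✓), payload 010100.
Byte 3: 0xBE = 10111110 (10xxxxxx ✓), payload 111110.
Concatenate: 0010010100111110 = 0x253E (16 bits → U+253E).

U+253E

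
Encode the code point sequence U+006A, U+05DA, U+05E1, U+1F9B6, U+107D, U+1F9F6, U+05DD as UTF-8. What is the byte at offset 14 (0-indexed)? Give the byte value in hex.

0xA7

U+006A → 1-byte form 6A at offsets 0–0.
U+05DA → 2-byte form D7 9A at offsets 1–2.
U+05E1 → 2-byte form D7 A1 at offsets 3–4.
U+1F9B6 → 4-byte form F0 9F A6 B6 at offsets 5–8.
U+107D → 3-byte form E1 81 BD at offsets 9–11.
U+1F9F6 → 4-byte form F0 9F A7 B6 at offsets 12–15.
Offset 14 falls in char 6's range; it's byte 3 of F0 9F A7 B6 = 0xA7.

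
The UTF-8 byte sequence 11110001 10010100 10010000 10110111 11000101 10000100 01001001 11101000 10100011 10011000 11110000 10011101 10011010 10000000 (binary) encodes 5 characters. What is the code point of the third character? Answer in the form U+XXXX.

Offset 0: leading byte 0xF1 = 11110001 → 4-byte char #1 = F1 94 90 B7.
Offset 4: leading byte 0xC5 = 11000101 → 2-byte char #2 = C5 84.
Offset 6: leading byte 0x49 = 01001001 → 1-byte char #3 = 49.
Leading byte 0x49 = 01001001 matches 0xxxxxxx → 1-byte sequence.
Byte 1: 0x49 = 01001001, payload 1001001 (7 bits).
Concatenate: 1001001 = 0x49 (7 bits → U+0049).

U+0049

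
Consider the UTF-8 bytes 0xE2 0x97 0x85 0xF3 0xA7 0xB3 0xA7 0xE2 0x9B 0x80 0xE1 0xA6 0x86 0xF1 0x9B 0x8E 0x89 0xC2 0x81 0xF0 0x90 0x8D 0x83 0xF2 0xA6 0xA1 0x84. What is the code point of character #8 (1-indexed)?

U+A6844

Offset 0: leading byte 0xE2 = 11100010 → 3-byte char #1 = E2 97 85.
Offset 3: leading byte 0xF3 = 11110011 → 4-byte char #2 = F3 A7 B3 A7.
Offset 7: leading byte 0xE2 = 11100010 → 3-byte char #3 = E2 9B 80.
Offset 10: leading byte 0xE1 = 11100001 → 3-byte char #4 = E1 A6 86.
Offset 13: leading byte 0xF1 = 11110001 → 4-byte char #5 = F1 9B 8E 89.
Offset 17: leading byte 0xC2 = 11000010 → 2-byte char #6 = C2 81.
Offset 19: leading byte 0xF0 = 11110000 → 4-byte char #7 = F0 90 8D 83.
Offset 23: leading byte 0xF2 = 11110010 → 4-byte char #8 = F2 A6 A1 84.
Leading byte 0xF2 = 11110010 matches 11110xxx → 4-byte sequence.
Byte 1: 0xF2 = 11110010, payload 010 (3 bits).
Byte 2: 0xA6 = 10100110 (10xxxxxx ✓), payload 100110.
Byte 3: 0xA1 = 10100001 (10xxxxxx ✓), payload 100001.
Byte 4: 0x84 = 10000100 (10xxxxxx ✓), payload 000100.
Concatenate: 010100110100001000100 = 0xA6844 (21 bits → U+A6844).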